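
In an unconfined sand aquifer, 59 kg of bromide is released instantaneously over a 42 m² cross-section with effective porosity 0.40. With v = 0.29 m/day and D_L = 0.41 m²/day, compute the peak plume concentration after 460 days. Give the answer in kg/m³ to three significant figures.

0.0721 kg/m³

The peak of an instantaneous 1D plume sits at x = vt; there the Gaussian factor is 1 and C_max = M/(n_e·A·√(4πDt)), where n_e·A is the pore area the mass is dissolved in.
√(4πDt) = √(4π × 0.41 × 460) = 48.68 m, so C_max = 59/(0.40 × 42 × 48.68) = 0.0721 kg/m³.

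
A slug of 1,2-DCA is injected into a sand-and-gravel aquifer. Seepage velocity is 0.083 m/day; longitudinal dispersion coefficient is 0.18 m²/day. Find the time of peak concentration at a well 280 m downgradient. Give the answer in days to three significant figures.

3350 days

For the 1D instantaneous-source solution, setting ∂C/∂t = 0 at fixed x gives v²t² + 2Dt − x² = 0, so t = (√(D² + v²x²) − D)/v².
√(D² + v²x²) = √(0.18² + 0.083² × 280²) = 23.24; v² = 0.006889.
t = (23.24 − 0.18)/0.006889 = 3350 days (vs. the pure-advection estimate x/v = 3370 d).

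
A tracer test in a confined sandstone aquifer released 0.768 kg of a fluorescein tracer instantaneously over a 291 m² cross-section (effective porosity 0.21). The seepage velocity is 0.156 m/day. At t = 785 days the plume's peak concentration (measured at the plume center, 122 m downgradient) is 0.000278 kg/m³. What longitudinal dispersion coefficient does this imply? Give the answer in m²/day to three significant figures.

0.207 m²/day

At the plume center C_max = M/(n_e·A·√(4πDt)), so D = M²/(4πt·(n_e·A·C_max)²).
n_e·A·C_max = 0.21 × 291 × 0.000278 = 0.01699 kg/m.
D = 0.768²/(4π × 785 × 0.01699²) = 0.207 m²/day.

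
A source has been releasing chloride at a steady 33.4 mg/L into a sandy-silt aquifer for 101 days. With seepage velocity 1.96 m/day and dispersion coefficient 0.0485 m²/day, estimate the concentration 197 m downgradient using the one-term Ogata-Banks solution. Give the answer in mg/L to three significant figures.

20.7 mg/L

For a continuous step input, C/C₀ ≈ ½·erfc((x−vt)/(2√(Dt))).
vt = 1.96 × 101 = 197.96 m and 2√(Dt) = 2√(0.0485 × 101) = 4.427 m.
Argument (x−vt)/(2√(Dt)) = (197 − 197.96)/4.427 = -0.2169; ½·erfc(-0.2169) = 0.6205.
C = 33.4 × 0.6205 = 20.7 mg/L.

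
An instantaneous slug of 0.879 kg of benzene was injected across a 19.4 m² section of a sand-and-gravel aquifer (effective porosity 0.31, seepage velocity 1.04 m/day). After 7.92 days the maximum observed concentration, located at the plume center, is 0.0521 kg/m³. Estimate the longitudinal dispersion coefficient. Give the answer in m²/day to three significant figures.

At the plume center C_max = M/(n_e·A·√(4πDt)), so D = M²/(4πt·(n_e·A·C_max)²).
n_e·A·C_max = 0.31 × 19.4 × 0.0521 = 0.3133 kg/m.
D = 0.879²/(4π × 7.92 × 0.3133²) = 0.0791 m²/day.

0.0791 m²/day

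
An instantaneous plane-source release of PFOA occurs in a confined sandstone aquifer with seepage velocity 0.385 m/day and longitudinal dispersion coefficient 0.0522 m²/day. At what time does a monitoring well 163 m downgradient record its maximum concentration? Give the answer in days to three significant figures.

423 days

For the 1D instantaneous-source solution, setting ∂C/∂t = 0 at fixed x gives v²t² + 2Dt − x² = 0, so t = (√(D² + v²x²) − D)/v².
√(D² + v²x²) = √(0.0522² + 0.385² × 163²) = 62.76; v² = 0.148225.
t = (62.76 − 0.0522)/0.148225 = 423 days (vs. the pure-advection estimate x/v = 423 d).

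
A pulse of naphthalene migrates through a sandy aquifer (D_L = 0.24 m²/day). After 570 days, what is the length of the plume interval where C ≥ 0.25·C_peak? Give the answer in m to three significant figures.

The plume is Gaussian with σ = √(2Dt) = √(2 × 0.24 × 570) = 16.54 m.
C/C_peak = exp(−Δx²/(2σ²)) = 0.25 ⇒ Δx = σ·√(−2 ln 0.25) = 16.54 × 1.665 = 27.54 m.
Width = 2Δx = 55.1 m.

55.1 m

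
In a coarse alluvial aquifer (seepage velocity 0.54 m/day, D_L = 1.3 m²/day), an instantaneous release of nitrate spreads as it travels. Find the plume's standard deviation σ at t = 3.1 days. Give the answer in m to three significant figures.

Dispersive spreading gives a Gaussian with σ² = 2Dt; advection only shifts the center.
σ = √(2 × 1.3 × 3.1) = 2.84 m.

2.84 m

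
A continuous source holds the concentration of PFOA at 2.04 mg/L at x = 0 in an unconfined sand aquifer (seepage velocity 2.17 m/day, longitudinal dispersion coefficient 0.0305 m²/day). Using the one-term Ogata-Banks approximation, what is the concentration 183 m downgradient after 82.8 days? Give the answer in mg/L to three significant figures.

0.142 mg/L

For a continuous step input, C/C₀ ≈ ½·erfc((x−vt)/(2√(Dt))).
vt = 2.17 × 82.8 = 179.676 m and 2√(Dt) = 2√(0.0305 × 82.8) = 3.178 m.
Argument (x−vt)/(2√(Dt)) = (183 − 179.676)/3.178 = 1.046; ½·erfc(1.046) = 0.06953.
C = 2.04 × 0.06953 = 0.142 mg/L.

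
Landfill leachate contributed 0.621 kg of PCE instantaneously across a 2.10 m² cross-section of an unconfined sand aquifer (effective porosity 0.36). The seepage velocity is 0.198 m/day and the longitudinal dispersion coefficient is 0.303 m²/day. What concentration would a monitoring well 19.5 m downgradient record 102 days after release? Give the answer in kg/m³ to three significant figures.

For an instantaneous plane source, C(x,t) = M/(n_e·A·√(4πDt)) · exp(−(x−vt)²/(4Dt)), with n_e·A the pore (flow) area.
Plume center vt = 0.198 × 102 = 20.196 m, so the well at 19.5 m is 0.696 m upgradient of the peak.
√(4πDt) = 19.71 m, giving peak height M/(n_e·A·√(4πDt)) = 0.621/(0.36 × 2.10 × 19.71) = 0.04168 kg/m³.
(x−vt)²/(4Dt) = (-0.696)²/(4 × 0.303 × 102) = 0.003918; exp(−0.003918) = 0.9961.
C = 0.04168 × 0.9961 = 0.0415 kg/m³.

0.0415 kg/m³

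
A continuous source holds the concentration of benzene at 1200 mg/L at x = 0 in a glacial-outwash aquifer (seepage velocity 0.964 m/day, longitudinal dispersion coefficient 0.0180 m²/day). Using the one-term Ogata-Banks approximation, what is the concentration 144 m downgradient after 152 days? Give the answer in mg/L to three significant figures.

1030 mg/L

For a continuous step input, C/C₀ ≈ ½·erfc((x−vt)/(2√(Dt))).
vt = 0.964 × 152 = 146.528 m and 2√(Dt) = 2√(0.0180 × 152) = 3.308 m.
Argument (x−vt)/(2√(Dt)) = (144 − 146.528)/3.308 = -0.7642; ½·erfc(-0.7642) = 0.8601.
C = 1200 × 0.8601 = 1030 mg/L.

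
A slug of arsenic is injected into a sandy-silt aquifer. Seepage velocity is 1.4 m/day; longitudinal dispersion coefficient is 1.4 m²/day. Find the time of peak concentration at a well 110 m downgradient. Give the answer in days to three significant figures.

77.9 days

For the 1D instantaneous-source solution, setting ∂C/∂t = 0 at fixed x gives v²t² + 2Dt − x² = 0, so t = (√(D² + v²x²) − D)/v².
√(D² + v²x²) = √(1.4² + 1.4² × 110²) = 154.0; v² = 1.96.
t = (154.0 − 1.4)/1.96 = 77.9 days (vs. the pure-advection estimate x/v = 78.6 d).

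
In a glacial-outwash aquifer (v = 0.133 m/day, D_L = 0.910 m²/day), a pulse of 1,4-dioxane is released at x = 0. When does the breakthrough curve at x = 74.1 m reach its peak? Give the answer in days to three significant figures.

For the 1D instantaneous-source solution, setting ∂C/∂t = 0 at fixed x gives v²t² + 2Dt − x² = 0, so t = (√(D² + v²x²) − D)/v².
√(D² + v²x²) = √(0.910² + 0.133² × 74.1²) = 9.897; v² = 0.017689.
t = (9.897 − 0.910)/0.017689 = 508 days (vs. the pure-advection estimate x/v = 557 d).

508 days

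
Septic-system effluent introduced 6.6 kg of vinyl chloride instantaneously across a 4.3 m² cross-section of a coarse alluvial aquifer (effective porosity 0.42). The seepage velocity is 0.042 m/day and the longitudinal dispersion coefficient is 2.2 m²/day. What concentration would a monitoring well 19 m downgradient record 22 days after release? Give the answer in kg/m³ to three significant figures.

0.0274 kg/m³

For an instantaneous plane source, C(x,t) = M/(n_e·A·√(4πDt)) · exp(−(x−vt)²/(4Dt)), with n_e·A the pore (flow) area.
Plume center vt = 0.042 × 22 = 0.924 m, so the well at 19 m is 18.076 m downgradient of the peak.
√(4πDt) = 24.66 m, giving peak height M/(n_e·A·√(4πDt)) = 6.6/(0.42 × 4.3 × 24.66) = 0.1482 kg/m³.
(x−vt)²/(4Dt) = (18.076)²/(4 × 2.2 × 22) = 1.688; exp(−1.688) = 0.1849.
C = 0.1482 × 0.1849 = 0.0274 kg/m³.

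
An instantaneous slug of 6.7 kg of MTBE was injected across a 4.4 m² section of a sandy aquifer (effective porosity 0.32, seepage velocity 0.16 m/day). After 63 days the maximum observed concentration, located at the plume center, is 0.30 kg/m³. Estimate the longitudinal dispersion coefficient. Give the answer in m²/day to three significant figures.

At the plume center C_max = M/(n_e·A·√(4πDt)), so D = M²/(4πt·(n_e·A·C_max)²).
n_e·A·C_max = 0.32 × 4.4 × 0.30 = 0.4224 kg/m.
D = 6.7²/(4π × 63 × 0.4224²) = 0.318 m²/day.

0.318 m²/day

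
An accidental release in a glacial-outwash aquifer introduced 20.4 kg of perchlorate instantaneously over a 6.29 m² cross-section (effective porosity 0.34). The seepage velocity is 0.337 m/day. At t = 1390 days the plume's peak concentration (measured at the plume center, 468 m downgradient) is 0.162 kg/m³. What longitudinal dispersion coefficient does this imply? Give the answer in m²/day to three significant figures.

At the plume center C_max = M/(n_e·A·√(4πDt)), so D = M²/(4πt·(n_e·A·C_max)²).
n_e·A·C_max = 0.34 × 6.29 × 0.162 = 0.3465 kg/m.
D = 20.4²/(4π × 1390 × 0.3465²) = 0.198 m²/day.

0.198 m²/day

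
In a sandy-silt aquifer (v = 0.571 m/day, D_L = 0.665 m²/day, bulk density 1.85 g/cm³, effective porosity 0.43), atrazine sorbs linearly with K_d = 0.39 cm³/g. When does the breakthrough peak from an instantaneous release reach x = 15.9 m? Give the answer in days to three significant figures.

69.3 days

Retardation factor R = 1 + ρ_b·K_d/n = 1 + 1.85 × 0.39/0.43 = 2.678.
Sorption retards both mechanisms: v_R = v/R = 0.2132 m/day, D_R = D/R = 0.2483 m²/day.
Peak time from v_R²t² + 2D_R t − x² = 0: t = (√(D_R² + v_R²x²) − D_R)/v_R².
√(D_R² + v_R²x²) = √(0.2483² + 0.2132² × 15.9²) = 3.399; v_R² = 0.04545.
t = (3.399 − 0.2483)/0.04545 = 69.3 days.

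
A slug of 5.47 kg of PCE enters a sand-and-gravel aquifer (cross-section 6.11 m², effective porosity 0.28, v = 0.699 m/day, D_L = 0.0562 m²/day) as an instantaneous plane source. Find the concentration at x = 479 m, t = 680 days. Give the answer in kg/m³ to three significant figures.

For an instantaneous plane source, C(x,t) = M/(n_e·A·√(4πDt)) · exp(−(x−vt)²/(4Dt)), with n_e·A the pore (flow) area.
Plume center vt = 0.699 × 680 = 475.32 m, so the well at 479 m is 3.68 m downgradient of the peak.
√(4πDt) = 21.91 m, giving peak height M/(n_e·A·√(4πDt)) = 5.47/(0.28 × 6.11 × 21.91) = 0.1459 kg/m³.
(x−vt)²/(4Dt) = (3.68)²/(4 × 0.0562 × 680) = 0.08859; exp(−0.08859) = 0.9152.
C = 0.1459 × 0.9152 = 0.134 kg/m³.

0.134 kg/m³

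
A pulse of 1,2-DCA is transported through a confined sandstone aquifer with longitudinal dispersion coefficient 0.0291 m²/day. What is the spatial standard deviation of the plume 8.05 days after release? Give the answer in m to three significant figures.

0.684 m

Dispersive spreading gives a Gaussian with σ² = 2Dt; advection only shifts the center.
σ = √(2 × 0.0291 × 8.05) = 0.684 m.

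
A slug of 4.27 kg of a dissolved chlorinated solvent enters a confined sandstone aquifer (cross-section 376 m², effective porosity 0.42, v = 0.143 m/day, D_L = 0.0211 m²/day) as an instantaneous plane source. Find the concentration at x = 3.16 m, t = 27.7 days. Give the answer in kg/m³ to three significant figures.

For an instantaneous plane source, C(x,t) = M/(n_e·A·√(4πDt)) · exp(−(x−vt)²/(4Dt)), with n_e·A the pore (flow) area.
Plume center vt = 0.143 × 27.7 = 3.9611 m, so the well at 3.16 m is 0.8011 m upgradient of the peak.
√(4πDt) = 2.710 m, giving peak height M/(n_e·A·√(4πDt)) = 4.27/(0.42 × 376 × 2.710) = 0.009977 kg/m³.
(x−vt)²/(4Dt) = (-0.8011)²/(4 × 0.0211 × 27.7) = 0.2745; exp(−0.2745) = 0.7600.
C = 0.009977 × 0.7600 = 0.00758 kg/m³.

0.00758 kg/m³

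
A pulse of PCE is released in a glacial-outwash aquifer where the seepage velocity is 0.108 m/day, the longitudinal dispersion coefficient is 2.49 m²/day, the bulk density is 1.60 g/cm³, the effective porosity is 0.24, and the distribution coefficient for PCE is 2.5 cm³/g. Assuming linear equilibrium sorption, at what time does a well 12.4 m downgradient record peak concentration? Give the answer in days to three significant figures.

Retardation factor R = 1 + ρ_b·K_d/n = 1 + 1.60 × 2.5/0.24 = 17.67.
Sorption retards both mechanisms: v_R = v/R = 0.006112 m/day, D_R = D/R = 0.1409 m²/day.
Peak time from v_R²t² + 2D_R t − x² = 0: t = (√(D_R² + v_R²x²) − D_R)/v_R².
√(D_R² + v_R²x²) = √(0.1409² + 0.006112² × 12.4²) = 0.1600; v_R² = 3.736e-05.
t = (0.1600 − 0.1409)/3.736e-05 = 511 days.

511 days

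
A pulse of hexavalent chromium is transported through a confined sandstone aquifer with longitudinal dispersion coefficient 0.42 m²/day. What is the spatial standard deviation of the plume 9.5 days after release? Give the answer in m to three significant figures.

Dispersive spreading gives a Gaussian with σ² = 2Dt; advection only shifts the center.
σ = √(2 × 0.42 × 9.5) = 2.82 m.

2.82 m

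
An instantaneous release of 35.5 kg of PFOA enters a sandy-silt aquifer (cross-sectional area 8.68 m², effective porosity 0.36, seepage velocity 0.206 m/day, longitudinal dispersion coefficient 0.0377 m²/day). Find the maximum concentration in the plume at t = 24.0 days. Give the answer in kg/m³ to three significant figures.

The peak of an instantaneous 1D plume sits at x = vt; there the Gaussian factor is 1 and C_max = M/(n_e·A·√(4πDt)), where n_e·A is the pore area the mass is dissolved in.
√(4πDt) = √(4π × 0.0377 × 24.0) = 3.372 m, so C_max = 35.5/(0.36 × 8.68 × 3.372) = 3.37 kg/m³.

3.37 kg/m³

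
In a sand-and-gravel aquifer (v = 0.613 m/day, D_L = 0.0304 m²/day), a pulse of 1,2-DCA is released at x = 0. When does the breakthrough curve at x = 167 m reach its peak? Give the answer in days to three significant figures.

For the 1D instantaneous-source solution, setting ∂C/∂t = 0 at fixed x gives v²t² + 2Dt − x² = 0, so t = (√(D² + v²x²) − D)/v².
√(D² + v²x²) = √(0.0304² + 0.613² × 167²) = 102.4; v² = 0.375769.
t = (102.4 − 0.0304)/0.375769 = 272 days (vs. the pure-advection estimate x/v = 272 d).

272 days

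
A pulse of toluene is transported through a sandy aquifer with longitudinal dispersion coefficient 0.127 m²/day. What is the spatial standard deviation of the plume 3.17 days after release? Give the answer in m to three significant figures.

0.897 m

Dispersive spreading gives a Gaussian with σ² = 2Dt; advection only shifts the center.
σ = √(2 × 0.127 × 3.17) = 0.897 m.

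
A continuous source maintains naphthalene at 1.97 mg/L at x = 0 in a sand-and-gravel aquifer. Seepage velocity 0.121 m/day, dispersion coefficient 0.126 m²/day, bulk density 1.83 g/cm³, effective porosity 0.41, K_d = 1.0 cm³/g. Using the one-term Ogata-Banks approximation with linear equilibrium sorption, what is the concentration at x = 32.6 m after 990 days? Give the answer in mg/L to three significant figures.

0.112 mg/L

Retardation factor R = 1 + ρ_b·K_d/n = 1 + 1.83 × 1.0/0.41 = 5.463.
Sorption retards both mechanisms: v_R = v/R = 0.02215 m/day, D_R = D/R = 0.02306 m²/day.
v_R·t = 0.02215 × 990 = 21.9285 m; 2√(D_R t) = 9.556 m; argument = (32.6 − 21.9285)/9.556 = 1.117.
C = C₀ × ½·erfc(1.117) = 1.97 × 0.05709 = 0.112 mg/L.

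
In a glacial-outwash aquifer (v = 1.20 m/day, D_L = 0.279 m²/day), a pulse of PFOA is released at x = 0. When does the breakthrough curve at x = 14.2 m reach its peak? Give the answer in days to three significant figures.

For the 1D instantaneous-source solution, setting ∂C/∂t = 0 at fixed x gives v²t² + 2Dt − x² = 0, so t = (√(D² + v²x²) − D)/v².
√(D² + v²x²) = √(0.279² + 1.20² × 14.2²) = 17.04; v² = 1.44.
t = (17.04 − 0.279)/1.44 = 11.6 days (vs. the pure-advection estimate x/v = 11.8 d).

11.6 days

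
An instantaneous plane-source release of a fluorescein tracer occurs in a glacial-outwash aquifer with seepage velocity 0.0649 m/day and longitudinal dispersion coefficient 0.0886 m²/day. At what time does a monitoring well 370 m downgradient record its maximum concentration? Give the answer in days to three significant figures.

For the 1D instantaneous-source solution, setting ∂C/∂t = 0 at fixed x gives v²t² + 2Dt − x² = 0, so t = (√(D² + v²x²) − D)/v².
√(D² + v²x²) = √(0.0886² + 0.0649² × 370²) = 24.01; v² = 0.00421201.
t = (24.01 − 0.0886)/0.00421201 = 5680 days (vs. the pure-advection estimate x/v = 5700 d).

5680 days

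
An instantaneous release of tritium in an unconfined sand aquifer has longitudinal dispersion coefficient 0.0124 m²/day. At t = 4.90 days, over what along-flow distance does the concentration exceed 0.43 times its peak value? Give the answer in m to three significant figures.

The plume is Gaussian with σ = √(2Dt) = √(2 × 0.0124 × 4.90) = 0.3486 m.
C/C_peak = exp(−Δx²/(2σ²)) = 0.43 ⇒ Δx = σ·√(−2 ln 0.43) = 0.3486 × 1.299 = 0.4528 m.
Width = 2Δx = 0.906 m.

0.906 m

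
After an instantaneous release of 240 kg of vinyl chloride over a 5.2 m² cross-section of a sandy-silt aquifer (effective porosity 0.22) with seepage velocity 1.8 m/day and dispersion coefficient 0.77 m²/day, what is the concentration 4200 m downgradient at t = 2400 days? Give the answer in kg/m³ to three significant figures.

For an instantaneous plane source, C(x,t) = M/(n_e·A·√(4πDt)) · exp(−(x−vt)²/(4Dt)), with n_e·A the pore (flow) area.
Plume center vt = 1.8 × 2400 = 4320 m, so the well at 4200 m is 120 m upgradient of the peak.
√(4πDt) = 152.4 m, giving peak height M/(n_e·A·√(4πDt)) = 240/(0.22 × 5.2 × 152.4) = 1.377 kg/m³.
(x−vt)²/(4Dt) = (-120)²/(4 × 0.77 × 2400) = 1.948; exp(−1.948) = 0.1426.
C = 1.377 × 0.1426 = 0.196 kg/m³.

0.196 kg/m³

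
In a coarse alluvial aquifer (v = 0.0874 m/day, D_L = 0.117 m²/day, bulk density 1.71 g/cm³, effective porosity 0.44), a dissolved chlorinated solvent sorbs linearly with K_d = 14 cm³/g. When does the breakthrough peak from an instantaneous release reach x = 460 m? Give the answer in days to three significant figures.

291000 days

Retardation factor R = 1 + ρ_b·K_d/n = 1 + 1.71 × 14/0.44 = 55.41.
Sorption retards both mechanisms: v_R = v/R = 0.001577 m/day, D_R = D/R = 0.002112 m²/day.
Peak time from v_R²t² + 2D_R t − x² = 0: t = (√(D_R² + v_R²x²) − D_R)/v_R².
√(D_R² + v_R²x²) = √(0.002112² + 0.001577² × 460²) = 0.7254; v_R² = 2.487e-06.
t = (0.7254 − 0.002112)/2.487e-06 = 291000 days.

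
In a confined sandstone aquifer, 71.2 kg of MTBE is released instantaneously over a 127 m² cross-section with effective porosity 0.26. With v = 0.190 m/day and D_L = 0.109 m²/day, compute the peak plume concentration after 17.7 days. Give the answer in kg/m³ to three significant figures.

The peak of an instantaneous 1D plume sits at x = vt; there the Gaussian factor is 1 and C_max = M/(n_e·A·√(4πDt)), where n_e·A is the pore area the mass is dissolved in.
√(4πDt) = √(4π × 0.109 × 17.7) = 4.924 m, so C_max = 71.2/(0.26 × 127 × 4.924) = 0.438 kg/m³.

0.438 kg/m³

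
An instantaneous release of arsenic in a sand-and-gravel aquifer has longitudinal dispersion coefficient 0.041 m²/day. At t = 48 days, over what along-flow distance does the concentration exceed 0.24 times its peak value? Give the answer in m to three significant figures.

The plume is Gaussian with σ = √(2Dt) = √(2 × 0.041 × 48) = 1.984 m.
C/C_peak = exp(−Δx²/(2σ²)) = 0.24 ⇒ Δx = σ·√(−2 ln 0.24) = 1.984 × 1.689 = 3.351 m.
Width = 2Δx = 6.70 m.

6.70 m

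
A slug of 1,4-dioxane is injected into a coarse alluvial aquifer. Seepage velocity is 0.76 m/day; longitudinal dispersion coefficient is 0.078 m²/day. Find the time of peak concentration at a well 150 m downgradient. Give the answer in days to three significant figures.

For the 1D instantaneous-source solution, setting ∂C/∂t = 0 at fixed x gives v²t² + 2Dt − x² = 0, so t = (√(D² + v²x²) − D)/v².
√(D² + v²x²) = √(0.078² + 0.76² × 150²) = 114.0; v² = 0.5776.
t = (114.0 − 0.078)/0.5776 = 197 days (vs. the pure-advection estimate x/v = 197 d).

197 days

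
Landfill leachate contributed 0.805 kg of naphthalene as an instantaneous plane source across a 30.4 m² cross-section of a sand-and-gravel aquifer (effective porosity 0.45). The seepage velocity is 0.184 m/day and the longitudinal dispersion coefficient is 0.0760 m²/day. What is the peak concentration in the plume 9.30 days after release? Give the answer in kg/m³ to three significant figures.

The peak of an instantaneous 1D plume sits at x = vt; there the Gaussian factor is 1 and C_max = M/(n_e·A·√(4πDt)), where n_e·A is the pore area the mass is dissolved in.
√(4πDt) = √(4π × 0.0760 × 9.30) = 2.980 m, so C_max = 0.805/(0.45 × 30.4 × 2.980) = 0.0197 kg/m³.

0.0197 kg/m³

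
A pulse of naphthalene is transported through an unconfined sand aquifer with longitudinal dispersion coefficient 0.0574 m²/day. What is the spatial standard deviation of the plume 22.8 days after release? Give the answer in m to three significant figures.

1.62 m

Dispersive spreading gives a Gaussian with σ² = 2Dt; advection only shifts the center.
σ = √(2 × 0.0574 × 22.8) = 1.62 m.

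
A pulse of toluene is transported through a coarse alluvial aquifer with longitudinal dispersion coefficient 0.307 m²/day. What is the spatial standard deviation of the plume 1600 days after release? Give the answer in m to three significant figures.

Dispersive spreading gives a Gaussian with σ² = 2Dt; advection only shifts the center.
σ = √(2 × 0.307 × 1600) = 31.3 m.

31.3 m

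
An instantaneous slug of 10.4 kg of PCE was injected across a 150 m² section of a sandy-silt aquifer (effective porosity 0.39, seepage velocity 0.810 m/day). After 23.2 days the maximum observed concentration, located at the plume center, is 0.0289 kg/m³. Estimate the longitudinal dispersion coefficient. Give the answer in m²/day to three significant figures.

0.130 m²/day

At the plume center C_max = M/(n_e·A·√(4πDt)), so D = M²/(4πt·(n_e·A·C_max)²).
n_e·A·C_max = 0.39 × 150 × 0.0289 = 1.691 kg/m.
D = 10.4²/(4π × 23.2 × 1.691²) = 0.130 m²/day.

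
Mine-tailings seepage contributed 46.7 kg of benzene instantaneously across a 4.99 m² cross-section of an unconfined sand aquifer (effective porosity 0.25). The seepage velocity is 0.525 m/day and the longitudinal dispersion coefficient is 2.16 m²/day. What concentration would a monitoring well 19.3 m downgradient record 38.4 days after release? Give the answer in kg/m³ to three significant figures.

For an instantaneous plane source, C(x,t) = M/(n_e·A·√(4πDt)) · exp(−(x−vt)²/(4Dt)), with n_e·A the pore (flow) area.
Plume center vt = 0.525 × 38.4 = 20.16 m, so the well at 19.3 m is 0.86 m upgradient of the peak.
√(4πDt) = 32.28 m, giving peak height M/(n_e·A·√(4πDt)) = 46.7/(0.25 × 4.99 × 32.28) = 1.160 kg/m³.
(x−vt)²/(4Dt) = (-0.86)²/(4 × 2.16 × 38.4) = 0.002229; exp(−0.002229) = 0.9978.
C = 1.160 × 0.9978 = 1.16 kg/m³.

1.16 kg/m³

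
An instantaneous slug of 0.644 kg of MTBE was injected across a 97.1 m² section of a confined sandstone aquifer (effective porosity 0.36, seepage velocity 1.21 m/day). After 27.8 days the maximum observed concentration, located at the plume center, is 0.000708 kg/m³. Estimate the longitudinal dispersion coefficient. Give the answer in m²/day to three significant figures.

1.94 m²/day

At the plume center C_max = M/(n_e·A·√(4πDt)), so D = M²/(4πt·(n_e·A·C_max)²).
n_e·A·C_max = 0.36 × 97.1 × 0.000708 = 0.02475 kg/m.
D = 0.644²/(4π × 27.8 × 0.02475²) = 1.94 m²/day.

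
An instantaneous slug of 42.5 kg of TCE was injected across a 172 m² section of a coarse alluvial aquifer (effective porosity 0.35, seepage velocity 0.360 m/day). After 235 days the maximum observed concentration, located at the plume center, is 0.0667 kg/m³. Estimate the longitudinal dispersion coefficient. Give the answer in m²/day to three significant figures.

At the plume center C_max = M/(n_e·A·√(4πDt)), so D = M²/(4πt·(n_e·A·C_max)²).
n_e·A·C_max = 0.35 × 172 × 0.0667 = 4.015 kg/m.
D = 42.5²/(4π × 235 × 4.015²) = 0.0379 m²/day.

0.0379 m²/day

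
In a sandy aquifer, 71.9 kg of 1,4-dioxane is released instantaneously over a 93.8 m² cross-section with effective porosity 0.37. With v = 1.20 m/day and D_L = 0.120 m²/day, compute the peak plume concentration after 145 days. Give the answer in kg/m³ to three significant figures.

The peak of an instantaneous 1D plume sits at x = vt; there the Gaussian factor is 1 and C_max = M/(n_e·A·√(4πDt)), where n_e·A is the pore area the mass is dissolved in.
√(4πDt) = √(4π × 0.120 × 145) = 14.79 m, so C_max = 71.9/(0.37 × 93.8 × 14.79) = 0.140 kg/m³.

0.140 kg/m³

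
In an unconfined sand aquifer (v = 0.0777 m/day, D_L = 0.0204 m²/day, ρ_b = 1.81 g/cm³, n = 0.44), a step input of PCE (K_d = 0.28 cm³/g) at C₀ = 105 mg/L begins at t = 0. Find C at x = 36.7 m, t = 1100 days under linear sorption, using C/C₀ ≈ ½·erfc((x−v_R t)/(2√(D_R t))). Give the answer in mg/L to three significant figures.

Retardation factor R = 1 + ρ_b·K_d/n = 1 + 1.81 × 0.28/0.44 = 2.152.
Sorption retards both mechanisms: v_R = v/R = 0.03611 m/day, D_R = D/R = 0.009480 m²/day.
v_R·t = 0.03611 × 1100 = 39.721 m; 2√(D_R t) = 6.458 m; argument = (36.7 − 39.721)/6.458 = -0.4678.
C = C₀ × ½·erfc(-0.4678) = 105 × 0.7459 = 78.3 mg/L.

78.3 mg/L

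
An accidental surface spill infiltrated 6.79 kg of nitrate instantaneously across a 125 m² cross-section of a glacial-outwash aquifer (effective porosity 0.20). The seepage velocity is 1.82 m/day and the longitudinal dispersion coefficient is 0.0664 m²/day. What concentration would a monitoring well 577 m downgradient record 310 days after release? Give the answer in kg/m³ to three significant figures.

0.00231 kg/m³

For an instantaneous plane source, C(x,t) = M/(n_e·A·√(4πDt)) · exp(−(x−vt)²/(4Dt)), with n_e·A the pore (flow) area.
Plume center vt = 1.82 × 310 = 564.2 m, so the well at 577 m is 12.8 m downgradient of the peak.
√(4πDt) = 16.08 m, giving peak height M/(n_e·A·√(4πDt)) = 6.79/(0.20 × 125 × 16.08) = 0.01689 kg/m³.
(x−vt)²/(4Dt) = (12.8)²/(4 × 0.0664 × 310) = 1.990; exp(−1.990) = 0.1367.
C = 0.01689 × 0.1367 = 0.00231 kg/m³.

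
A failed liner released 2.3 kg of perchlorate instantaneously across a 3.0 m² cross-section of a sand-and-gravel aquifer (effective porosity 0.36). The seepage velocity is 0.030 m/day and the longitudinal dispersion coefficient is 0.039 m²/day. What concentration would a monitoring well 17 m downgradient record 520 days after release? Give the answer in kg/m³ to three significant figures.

For an instantaneous plane source, C(x,t) = M/(n_e·A·√(4πDt)) · exp(−(x−vt)²/(4Dt)), with n_e·A the pore (flow) area.
Plume center vt = 0.030 × 520 = 15.6 m, so the well at 17 m is 1.4 m downgradient of the peak.
√(4πDt) = 15.96 m, giving peak height M/(n_e·A·√(4πDt)) = 2.3/(0.36 × 3.0 × 15.96) = 0.1334 kg/m³.
(x−vt)²/(4Dt) = (1.4)²/(4 × 0.039 × 520) = 0.02416; exp(−0.02416) = 0.9761.
C = 0.1334 × 0.9761 = 0.130 kg/m³.

0.130 kg/m³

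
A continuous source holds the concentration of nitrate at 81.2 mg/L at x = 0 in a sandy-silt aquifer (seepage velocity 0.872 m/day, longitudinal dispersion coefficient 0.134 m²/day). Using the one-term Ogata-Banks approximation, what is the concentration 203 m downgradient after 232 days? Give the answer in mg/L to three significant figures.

37.7 mg/L

For a continuous step input, C/C₀ ≈ ½·erfc((x−vt)/(2√(Dt))).
vt = 0.872 × 232 = 202.304 m and 2√(Dt) = 2√(0.134 × 232) = 11.15 m.
Argument (x−vt)/(2√(Dt)) = (203 − 202.304)/11.15 = 0.06242; ½·erfc(0.06242) = 0.4648.
C = 81.2 × 0.4648 = 37.7 mg/L.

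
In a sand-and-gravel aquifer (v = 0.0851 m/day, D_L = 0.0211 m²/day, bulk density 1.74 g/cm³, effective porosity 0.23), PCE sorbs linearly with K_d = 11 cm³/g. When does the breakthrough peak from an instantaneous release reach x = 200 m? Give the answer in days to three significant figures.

198000 days

Retardation factor R = 1 + ρ_b·K_d/n = 1 + 1.74 × 11/0.23 = 84.22.
Sorption retards both mechanisms: v_R = v/R = 0.001010 m/day, D_R = D/R = 0.0002505 m²/day.
Peak time from v_R²t² + 2D_R t − x² = 0: t = (√(D_R² + v_R²x²) − D_R)/v_R².
√(D_R² + v_R²x²) = √(0.0002505² + 0.001010² × 200²) = 0.2020; v_R² = 1.020e-06.
t = (0.2020 − 0.0002505)/1.020e-06 = 198000 days.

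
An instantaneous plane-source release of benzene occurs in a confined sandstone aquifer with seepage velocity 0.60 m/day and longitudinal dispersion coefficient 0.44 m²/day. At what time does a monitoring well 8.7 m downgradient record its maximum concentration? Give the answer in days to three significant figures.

13.3 days

For the 1D instantaneous-source solution, setting ∂C/∂t = 0 at fixed x gives v²t² + 2Dt − x² = 0, so t = (√(D² + v²x²) − D)/v².
√(D² + v²x²) = √(0.44² + 0.60² × 8.7²) = 5.239; v² = 0.36.
t = (5.239 − 0.44)/0.36 = 13.3 days (vs. the pure-advection estimate x/v = 14.5 d).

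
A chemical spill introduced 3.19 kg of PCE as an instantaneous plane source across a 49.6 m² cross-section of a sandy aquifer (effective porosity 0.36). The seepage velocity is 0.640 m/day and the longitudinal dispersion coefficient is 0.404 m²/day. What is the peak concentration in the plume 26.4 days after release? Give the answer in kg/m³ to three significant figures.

The peak of an instantaneous 1D plume sits at x = vt; there the Gaussian factor is 1 and C_max = M/(n_e·A·√(4πDt)), where n_e·A is the pore area the mass is dissolved in.
√(4πDt) = √(4π × 0.404 × 26.4) = 11.58 m, so C_max = 3.19/(0.36 × 49.6 × 11.58) = 0.0154 kg/m³.

0.0154 kg/m³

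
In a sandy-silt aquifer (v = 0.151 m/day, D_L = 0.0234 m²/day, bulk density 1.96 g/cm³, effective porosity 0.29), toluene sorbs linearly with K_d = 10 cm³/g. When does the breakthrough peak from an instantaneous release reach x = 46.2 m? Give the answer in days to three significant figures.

Retardation factor R = 1 + ρ_b·K_d/n = 1 + 1.96 × 10/0.29 = 68.59.
Sorption retards both mechanisms: v_R = v/R = 0.002201 m/day, D_R = D/R = 0.0003412 m²/day.
Peak time from v_R²t² + 2D_R t − x² = 0: t = (√(D_R² + v_R²x²) − D_R)/v_R².
√(D_R² + v_R²x²) = √(0.0003412² + 0.002201² × 46.2²) = 0.1017; v_R² = 4.844e-06.
t = (0.1017 − 0.0003412)/4.844e-06 = 20900 days.

20900 days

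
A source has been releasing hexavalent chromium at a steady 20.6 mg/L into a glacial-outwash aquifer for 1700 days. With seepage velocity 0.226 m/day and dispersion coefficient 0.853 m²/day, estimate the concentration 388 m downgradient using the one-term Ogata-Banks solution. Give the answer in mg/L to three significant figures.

9.72 mg/L

For a continuous step input, C/C₀ ≈ ½·erfc((x−vt)/(2√(Dt))).
vt = 0.226 × 1700 = 384.2 m and 2√(Dt) = 2√(0.853 × 1700) = 76.16 m.
Argument (x−vt)/(2√(Dt)) = (388 − 384.2)/76.16 = 0.04989; ½·erfc(0.04989) = 0.4719.
C = 20.6 × 0.4719 = 9.72 mg/L.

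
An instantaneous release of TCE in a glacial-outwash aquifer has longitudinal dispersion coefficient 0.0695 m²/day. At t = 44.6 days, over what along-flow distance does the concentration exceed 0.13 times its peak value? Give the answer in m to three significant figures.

10.1 m

The plume is Gaussian with σ = √(2Dt) = √(2 × 0.0695 × 44.6) = 2.490 m.
C/C_peak = exp(−Δx²/(2σ²)) = 0.13 ⇒ Δx = σ·√(−2 ln 0.13) = 2.490 × 2.020 = 5.030 m.
Width = 2Δx = 10.1 m.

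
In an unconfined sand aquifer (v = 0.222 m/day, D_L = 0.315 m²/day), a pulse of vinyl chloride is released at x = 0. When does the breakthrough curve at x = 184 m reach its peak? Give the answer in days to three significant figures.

822 days

For the 1D instantaneous-source solution, setting ∂C/∂t = 0 at fixed x gives v²t² + 2Dt − x² = 0, so t = (√(D² + v²x²) − D)/v².
√(D² + v²x²) = √(0.315² + 0.222² × 184²) = 40.85; v² = 0.049284.
t = (40.85 − 0.315)/0.049284 = 822 days (vs. the pure-advection estimate x/v = 829 d).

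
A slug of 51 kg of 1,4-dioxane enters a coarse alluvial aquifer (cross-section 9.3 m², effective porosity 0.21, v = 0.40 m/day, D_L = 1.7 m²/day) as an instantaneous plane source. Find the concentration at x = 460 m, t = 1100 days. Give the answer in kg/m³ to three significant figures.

0.161 kg/m³

For an instantaneous plane source, C(x,t) = M/(n_e·A·√(4πDt)) · exp(−(x−vt)²/(4Dt)), with n_e·A the pore (flow) area.
Plume center vt = 0.40 × 1100 = 440 m, so the well at 460 m is 20 m downgradient of the peak.
√(4πDt) = 153.3 m, giving peak height M/(n_e·A·√(4πDt)) = 51/(0.21 × 9.3 × 153.3) = 0.1703 kg/m³.
(x−vt)²/(4Dt) = (20)²/(4 × 1.7 × 1100) = 0.05348; exp(−0.05348) = 0.9479.
C = 0.1703 × 0.9479 = 0.161 kg/m³.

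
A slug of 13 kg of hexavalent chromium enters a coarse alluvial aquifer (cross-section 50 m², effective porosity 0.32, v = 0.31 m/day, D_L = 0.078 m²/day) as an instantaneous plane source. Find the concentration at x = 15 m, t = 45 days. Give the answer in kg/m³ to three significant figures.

0.113 kg/m³

For an instantaneous plane source, C(x,t) = M/(n_e·A·√(4πDt)) · exp(−(x−vt)²/(4Dt)), with n_e·A the pore (flow) area.
Plume center vt = 0.31 × 45 = 13.95 m, so the well at 15 m is 1.05 m downgradient of the peak.
√(4πDt) = 6.641 m, giving peak height M/(n_e·A·√(4πDt)) = 13/(0.32 × 50 × 6.641) = 0.1223 kg/m³.
(x−vt)²/(4Dt) = (1.05)²/(4 × 0.078 × 45) = 0.07853; exp(−0.07853) = 0.9245.
C = 0.1223 × 0.9245 = 0.113 kg/m³.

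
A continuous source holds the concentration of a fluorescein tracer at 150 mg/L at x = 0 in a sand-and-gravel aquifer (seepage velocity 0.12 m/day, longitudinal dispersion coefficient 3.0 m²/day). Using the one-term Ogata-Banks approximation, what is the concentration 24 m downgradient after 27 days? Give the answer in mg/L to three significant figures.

7.72 mg/L

For a continuous step input, C/C₀ ≈ ½·erfc((x−vt)/(2√(Dt))).
vt = 0.12 × 27 = 3.24 m and 2√(Dt) = 2√(3.0 × 27) = 18.00 m.
Argument (x−vt)/(2√(Dt)) = (24 − 3.24)/18.00 = 1.153; ½·erfc(1.153) = 0.05149.
C = 150 × 0.05149 = 7.72 mg/L.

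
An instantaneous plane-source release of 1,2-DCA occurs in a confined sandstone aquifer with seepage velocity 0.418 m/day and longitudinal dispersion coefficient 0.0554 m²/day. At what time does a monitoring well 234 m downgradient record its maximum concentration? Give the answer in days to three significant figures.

For the 1D instantaneous-source solution, setting ∂C/∂t = 0 at fixed x gives v²t² + 2Dt − x² = 0, so t = (√(D² + v²x²) − D)/v².
√(D² + v²x²) = √(0.0554² + 0.418² × 234²) = 97.81; v² = 0.174724.
t = (97.81 − 0.0554)/0.174724 = 559 days (vs. the pure-advection estimate x/v = 560 d).

559 days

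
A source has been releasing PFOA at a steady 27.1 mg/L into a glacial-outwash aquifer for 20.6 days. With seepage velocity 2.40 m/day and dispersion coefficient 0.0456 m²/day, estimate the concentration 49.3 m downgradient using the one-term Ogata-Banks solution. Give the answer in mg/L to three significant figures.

14.7 mg/L

For a continuous step input, C/C₀ ≈ ½·erfc((x−vt)/(2√(Dt))).
vt = 2.40 × 20.6 = 49.44 m and 2√(Dt) = 2√(0.0456 × 20.6) = 1.938 m.
Argument (x−vt)/(2√(Dt)) = (49.3 − 49.44)/1.938 = -0.07224; ½·erfc(-0.07224) = 0.5407.
C = 27.1 × 0.5407 = 14.7 mg/L.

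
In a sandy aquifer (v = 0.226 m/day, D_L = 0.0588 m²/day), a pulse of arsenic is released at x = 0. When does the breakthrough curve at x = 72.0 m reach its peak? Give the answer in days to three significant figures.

For the 1D instantaneous-source solution, setting ∂C/∂t = 0 at fixed x gives v²t² + 2Dt − x² = 0, so t = (√(D² + v²x²) − D)/v².
√(D² + v²x²) = √(0.0588² + 0.226² × 72.0²) = 16.27; v² = 0.051076.
t = (16.27 − 0.0588)/0.051076 = 317 days (vs. the pure-advection estimate x/v = 319 d).

317 days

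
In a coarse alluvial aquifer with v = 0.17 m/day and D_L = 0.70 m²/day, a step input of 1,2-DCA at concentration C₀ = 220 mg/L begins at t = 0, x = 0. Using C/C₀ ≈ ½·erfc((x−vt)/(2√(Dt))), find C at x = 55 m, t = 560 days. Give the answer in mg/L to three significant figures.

203 mg/L

For a continuous step input, C/C₀ ≈ ½·erfc((x−vt)/(2√(Dt))).
vt = 0.17 × 560 = 95.2 m and 2√(Dt) = 2√(0.70 × 560) = 39.60 m.
Argument (x−vt)/(2√(Dt)) = (55 − 95.2)/39.60 = -1.015; ½·erfc(-1.015) = 0.9244.
C = 220 × 0.9244 = 203 mg/L.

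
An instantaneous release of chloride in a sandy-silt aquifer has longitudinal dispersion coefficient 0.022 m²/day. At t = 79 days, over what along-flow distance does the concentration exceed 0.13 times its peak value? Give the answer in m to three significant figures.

The plume is Gaussian with σ = √(2Dt) = √(2 × 0.022 × 79) = 1.864 m.
C/C_peak = exp(−Δx²/(2σ²)) = 0.13 ⇒ Δx = σ·√(−2 ln 0.13) = 1.864 × 2.020 = 3.765 m.
Width = 2Δx = 7.53 m.

7.53 m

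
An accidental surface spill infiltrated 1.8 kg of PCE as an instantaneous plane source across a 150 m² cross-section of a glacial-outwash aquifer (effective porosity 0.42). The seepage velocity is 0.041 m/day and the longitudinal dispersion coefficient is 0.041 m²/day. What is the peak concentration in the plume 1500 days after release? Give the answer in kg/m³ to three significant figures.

0.00103 kg/m³

The peak of an instantaneous 1D plume sits at x = vt; there the Gaussian factor is 1 and C_max = M/(n_e·A·√(4πDt)), where n_e·A is the pore area the mass is dissolved in.
√(4πDt) = √(4π × 0.041 × 1500) = 27.80 m, so C_max = 1.8/(0.42 × 150 × 27.80) = 0.00103 kg/m³.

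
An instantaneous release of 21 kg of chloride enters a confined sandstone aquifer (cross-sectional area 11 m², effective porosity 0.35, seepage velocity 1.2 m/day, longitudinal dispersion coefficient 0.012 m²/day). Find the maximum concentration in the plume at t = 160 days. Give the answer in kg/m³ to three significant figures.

The peak of an instantaneous 1D plume sits at x = vt; there the Gaussian factor is 1 and C_max = M/(n_e·A·√(4πDt)), where n_e·A is the pore area the mass is dissolved in.
√(4πDt) = √(4π × 0.012 × 160) = 4.912 m, so C_max = 21/(0.35 × 11 × 4.912) = 1.11 kg/m³.

1.11 kg/m³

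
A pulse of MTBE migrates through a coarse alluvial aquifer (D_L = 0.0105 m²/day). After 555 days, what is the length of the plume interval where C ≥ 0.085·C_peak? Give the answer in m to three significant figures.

The plume is Gaussian with σ = √(2Dt) = √(2 × 0.0105 × 555) = 3.414 m.
C/C_peak = exp(−Δx²/(2σ²)) = 0.085 ⇒ Δx = σ·√(−2 ln 0.085) = 3.414 × 2.220 = 7.579 m.
Width = 2Δx = 15.2 m.

15.2 m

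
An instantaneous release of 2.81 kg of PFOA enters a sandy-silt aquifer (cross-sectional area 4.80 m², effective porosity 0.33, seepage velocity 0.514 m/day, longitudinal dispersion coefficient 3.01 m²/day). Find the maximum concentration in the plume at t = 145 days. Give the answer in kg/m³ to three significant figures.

The peak of an instantaneous 1D plume sits at x = vt; there the Gaussian factor is 1 and C_max = M/(n_e·A·√(4πDt)), where n_e·A is the pore area the mass is dissolved in.
√(4πDt) = √(4π × 3.01 × 145) = 74.06 m, so C_max = 2.81/(0.33 × 4.80 × 74.06) = 0.0240 kg/m³.

0.0240 kg/m³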